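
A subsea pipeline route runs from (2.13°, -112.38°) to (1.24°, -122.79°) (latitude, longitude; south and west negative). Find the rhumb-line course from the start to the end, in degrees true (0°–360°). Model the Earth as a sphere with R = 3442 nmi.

Δψ = ln[tan(π/4+φ₂/2)/tan(π/4+φ₁/2)] = -0.0155
Δλ = -0.1817 rad (taken the short way round)
course = atan2(Δλ, Δψ) = 265.11°

265.1°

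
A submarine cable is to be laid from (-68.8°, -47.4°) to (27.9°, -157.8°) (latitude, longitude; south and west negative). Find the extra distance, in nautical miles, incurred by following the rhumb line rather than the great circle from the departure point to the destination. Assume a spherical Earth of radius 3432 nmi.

345 nmi

Great circle: cos σ = sin φ₁ sin φ₂ + cos φ₁ cos φ₂ cos Δλ,  σ = 2.1504 rad → d_gc = 7380.1 nmi
Rhumb line: Δψ = +2.1833, q = Δφ/Δψ = 0.7730, d_rh = R√(Δφ²+q²Δλ²) = 7725.5 nmi
Excess = 7725.5 − 7380.1 = 345.4 ≈ 345 nmi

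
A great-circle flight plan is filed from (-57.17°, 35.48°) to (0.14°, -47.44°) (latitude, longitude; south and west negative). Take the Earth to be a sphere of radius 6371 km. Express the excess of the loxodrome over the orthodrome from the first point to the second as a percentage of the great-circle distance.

Great circle: σ = 1.5060 rad → d_gc = Rσ = 9594.6 km
Rhumb: Δφ = +1.0002, Δλ = -1.4472, Δψ = +1.2246, q = Δφ/Δψ = 0.8168 → d_rh = R√(Δφ²+q²Δλ²) = 9865.6 km
Excess = (9865.6 − 9594.6) / 9594.6 = 271.0 / 9594.6 = 2.82% ≈ 2.8%

2.8%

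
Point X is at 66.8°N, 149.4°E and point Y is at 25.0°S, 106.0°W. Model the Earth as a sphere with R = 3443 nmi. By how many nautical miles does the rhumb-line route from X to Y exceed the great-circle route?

Great circle: cos σ = sin φ₁ sin φ₂ + cos φ₁ cos φ₂ cos Δλ,  σ = 2.0697 rad → d_gc = 7125.9 nmi
Rhumb line: Δψ = -2.0343, q = Δφ/Δψ = 0.7876, d_rh = R√(Δφ²+q²Δλ²) = 7412.1 nmi
Excess = 7412.1 − 7125.9 = 286.2 ≈ 286 nmi

286 nmi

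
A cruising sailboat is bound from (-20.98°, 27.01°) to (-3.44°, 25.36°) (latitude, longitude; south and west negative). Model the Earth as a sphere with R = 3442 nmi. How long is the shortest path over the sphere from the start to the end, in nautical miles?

1058 nmi

cos σ = sin φ₁ sin φ₂ + cos φ₁ cos φ₂ cos Δλ
      = sin(-20.98°)sin(-3.44°) + cos(-20.98°)cos(-3.44°)cos(-1.65°) = 0.9531
σ = 17.613° → d = Rσ = 3442·0.30741 = 1058 nmi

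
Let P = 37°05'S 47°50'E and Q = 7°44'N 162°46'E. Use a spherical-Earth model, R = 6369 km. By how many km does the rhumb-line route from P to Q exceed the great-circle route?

262 km

Great circle: cos σ = sin φ₁ sin φ₂ + cos φ₁ cos φ₂ cos Δλ,  σ = 1.9981 rad → d_gc = 12725.7 km
Rhumb line: Δψ = +0.8332, q = Δφ/Δψ = 0.9388, d_rh = R√(Δφ²+q²Δλ²) = 12987.5 km
Excess = 12987.5 − 12725.7 = 261.8 ≈ 262 km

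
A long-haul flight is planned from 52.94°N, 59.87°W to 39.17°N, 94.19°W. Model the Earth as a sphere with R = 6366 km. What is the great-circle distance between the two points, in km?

3015 km

cos σ = sin φ₁ sin φ₂ + cos φ₁ cos φ₂ cos Δλ
      = sin(52.94°)sin(39.17°) + cos(52.94°)cos(39.17°)cos(-34.32°) = 0.8899
σ = 27.137° → d = Rσ = 6366·0.47363 = 3015 km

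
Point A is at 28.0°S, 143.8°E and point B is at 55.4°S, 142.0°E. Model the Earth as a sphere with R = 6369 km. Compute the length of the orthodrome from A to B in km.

cos σ = sin φ₁ sin φ₂ + cos φ₁ cos φ₂ cos Δλ
      = sin(-28.00°)sin(-55.40°) + cos(-28.00°)cos(-55.40°)cos(-1.80°) = 0.8876
σ = 27.431° → d = Rσ = 6369·0.47876 = 3049 km

3049 km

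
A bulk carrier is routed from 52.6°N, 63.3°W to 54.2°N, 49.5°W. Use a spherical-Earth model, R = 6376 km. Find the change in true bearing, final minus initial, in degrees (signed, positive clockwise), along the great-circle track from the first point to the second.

Initial bearing θ₁ = atan2(sin Δλ cos φ₂, cos φ₁ sin φ₂ − sin φ₁ cos φ₂ cos Δλ) = 73.50°
Final bearing θ₂ = (initial bearing from the destination back to the start) + 180° = 84.60°
Δθ = θ₂ − θ₁ = +11.1°

+11.1°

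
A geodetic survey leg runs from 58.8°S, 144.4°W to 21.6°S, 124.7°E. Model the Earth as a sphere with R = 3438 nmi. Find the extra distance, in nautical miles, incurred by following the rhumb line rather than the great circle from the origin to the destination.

238 nmi

Great circle: cos σ = sin φ₁ sin φ₂ + cos φ₁ cos φ₂ cos Δλ,  σ = 1.2584 rad → d_gc = 4326.5 nmi
Rhumb line: Δψ = +0.8896, q = Δφ/Δψ = 0.7299, d_rh = R√(Δφ²+q²Δλ²) = 4564.1 nmi
Excess = 4564.1 − 4326.5 = 237.6 ≈ 238 nmi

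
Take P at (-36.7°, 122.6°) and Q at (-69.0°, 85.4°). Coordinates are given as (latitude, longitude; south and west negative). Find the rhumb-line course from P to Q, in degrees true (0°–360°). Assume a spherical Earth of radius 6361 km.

213.1°

Δψ = ln[tan(π/4+φ₂/2)/tan(π/4+φ₁/2)] = -0.9961
Δλ = -0.6493 rad (taken the short way round)
course = atan2(Δλ, Δψ) = 213.10°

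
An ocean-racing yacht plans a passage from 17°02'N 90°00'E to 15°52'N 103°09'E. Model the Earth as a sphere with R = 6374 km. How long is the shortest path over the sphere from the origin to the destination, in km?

1409 km

Haversine: a = sin²(Δφ/2)+cos φ₁ cos φ₂ sin²(Δλ/2) = 0.01216;  σ = 2·atan2(√a,√(1−a))
σ = 12.663° → d = Rσ = 6374·0.22101 = 1409 km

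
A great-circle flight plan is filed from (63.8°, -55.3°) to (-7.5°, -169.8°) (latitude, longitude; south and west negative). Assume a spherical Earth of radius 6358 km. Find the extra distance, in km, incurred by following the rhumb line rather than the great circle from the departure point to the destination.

796 km

Great circle: cos σ = sin φ₁ sin φ₂ + cos φ₁ cos φ₂ cos Δλ,  σ = 1.8741 rad → d_gc = 11915.3 km
Rhumb line: Δψ = -1.5892, q = Δφ/Δψ = 0.7830, d_rh = R√(Δφ²+q²Δλ²) = 12711.5 km
Excess = 12711.5 − 11915.3 = 796.2 ≈ 796 km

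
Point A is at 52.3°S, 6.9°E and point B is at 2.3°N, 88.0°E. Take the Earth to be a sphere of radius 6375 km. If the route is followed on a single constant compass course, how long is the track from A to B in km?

9818 km

Rhumb course C = atan2(Δλ, Δψ) with Δψ = ln[tan(π/4+φ₂/2)/tan(π/4+φ₁/2)] = +1.1148, Δλ = +1.4155 → C = 51.78°
d = R·|Δφ| / |cos C| = 6375·0.95295 / 0.61875 = 9818 km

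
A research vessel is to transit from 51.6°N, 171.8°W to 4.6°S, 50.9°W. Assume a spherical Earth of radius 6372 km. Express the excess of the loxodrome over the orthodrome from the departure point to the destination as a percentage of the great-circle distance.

5.5%

Great circle: σ = 1.9615 rad → d_gc = Rσ = 12498.5 km
Rhumb: Δφ = -0.9809, Δλ = +2.1101, Δψ = -1.1352, q = Δφ/Δψ = 0.8640 → d_rh = R√(Δφ²+q²Δλ²) = 13191.9 km
Excess = (13191.9 − 12498.5) / 12498.5 = 693.4 / 12498.5 = 5.548% ≈ 5.5%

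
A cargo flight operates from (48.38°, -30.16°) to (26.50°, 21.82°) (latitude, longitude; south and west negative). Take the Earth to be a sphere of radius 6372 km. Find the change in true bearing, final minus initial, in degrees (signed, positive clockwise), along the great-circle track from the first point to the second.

Initial bearing θ₁ = atan2(sin Δλ cos φ₂, cos φ₁ sin φ₂ − sin φ₁ cos φ₂ cos Δλ) = 99.32°
Final bearing θ₂ = (initial bearing from the destination back to the start) + 180° = 132.92°
Δθ = θ₂ − θ₁ = +33.6°

+33.6°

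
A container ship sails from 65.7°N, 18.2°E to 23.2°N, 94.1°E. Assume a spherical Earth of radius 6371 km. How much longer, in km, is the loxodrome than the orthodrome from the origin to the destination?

Great circle: cos σ = sin φ₁ sin φ₂ + cos φ₁ cos φ₂ cos Δλ,  σ = 1.1027 rad → d_gc = 7025.3 km
Rhumb line: Δψ = -1.1193, q = Δφ/Δψ = 0.6627, d_rh = R√(Δφ²+q²Δλ²) = 7322.3 km
Excess = 7322.3 − 7025.3 = 297.0 ≈ 297 km

297 km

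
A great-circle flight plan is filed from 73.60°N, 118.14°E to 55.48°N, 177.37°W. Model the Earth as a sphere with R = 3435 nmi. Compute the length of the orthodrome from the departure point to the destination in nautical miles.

1844 nmi

cos σ = sin φ₁ sin φ₂ + cos φ₁ cos φ₂ cos Δλ
      = sin(73.60°)sin(55.48°) + cos(73.60°)cos(55.48°)cos(64.49°) = 0.8593
σ = 30.760° → d = Rσ = 3435·0.53687 = 1844 nmi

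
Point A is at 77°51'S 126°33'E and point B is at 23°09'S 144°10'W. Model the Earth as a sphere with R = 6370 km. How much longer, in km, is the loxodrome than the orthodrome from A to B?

Great circle: cos σ = sin φ₁ sin φ₂ + cos φ₁ cos φ₂ cos Δλ,  σ = 1.1737 rad → d_gc = 7476.4 km
Rhumb line: Δψ = +1.8248, q = Δφ/Δψ = 0.5232, d_rh = R√(Δφ²+q²Δλ²) = 7997.1 km
Excess = 7997.1 − 7476.4 = 520.7 ≈ 521 km

521 km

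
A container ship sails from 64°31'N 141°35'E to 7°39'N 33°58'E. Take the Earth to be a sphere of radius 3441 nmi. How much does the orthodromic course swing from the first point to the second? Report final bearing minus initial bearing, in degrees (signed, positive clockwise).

At departure: θ₁ = atan2(sin Δλ cos φ₂, cos φ₁ sin φ₂ − sin φ₁ cos φ₂ cos Δλ) = 289.15°
At arrival: θ₂ = atan2(sin Δλ cos φ₁, −cos φ₂ sin φ₁ + sin φ₂ cos φ₁ cos Δλ) = 204.21°
Δθ = θ₂ − θ₁ = -84.9°

-84.9°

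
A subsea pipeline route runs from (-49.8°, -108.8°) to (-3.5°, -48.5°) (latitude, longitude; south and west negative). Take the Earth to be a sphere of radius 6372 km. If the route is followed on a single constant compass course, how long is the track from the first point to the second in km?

Δψ = ln[tan(π/4+φ₂/2)/tan(π/4+φ₁/2)] = +0.9441;  Δφ = +0.8081 rad,  Δλ = +1.0524 rad
q = Δφ/Δψ = 0.8559
d = R·√(Δφ² + q²Δλ²) = 6372·1.21013 = 7711 km

7711 km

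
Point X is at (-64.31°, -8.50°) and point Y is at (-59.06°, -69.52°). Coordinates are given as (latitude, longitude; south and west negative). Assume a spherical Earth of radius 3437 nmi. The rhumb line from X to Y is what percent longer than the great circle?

Great circle: σ = 0.4930 rad → d_gc = Rσ = 1694.5 nmi
Rhumb: Δφ = +0.0916, Δλ = -1.0650, Δψ = +0.1937, q = Δφ/Δψ = 0.4730 → d_rh = R√(Δφ²+q²Δλ²) = 1759.8 nmi
Excess = (1759.8 − 1694.5) / 1694.5 = 65.3 / 1694.5 = 3.854% ≈ 3.9%

3.9%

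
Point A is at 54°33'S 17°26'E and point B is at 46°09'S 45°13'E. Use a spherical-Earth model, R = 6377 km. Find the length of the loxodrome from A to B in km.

2177 km

Rhumb course C = atan2(Δλ, Δψ) with Δψ = ln[tan(π/4+φ₂/2)/tan(π/4+φ₁/2)] = +0.2306, Δλ = +0.4849 → C = 64.57°
d = R·|Δφ| / |cos C| = 6377·0.14661 / 0.42941 = 2177 km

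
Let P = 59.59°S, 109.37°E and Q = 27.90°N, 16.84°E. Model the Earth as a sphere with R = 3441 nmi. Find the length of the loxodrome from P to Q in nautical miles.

7042 nmi

Rhumb course C = atan2(Δλ, Δψ) with Δψ = ln[tan(π/4+φ₂/2)/tan(π/4+φ₁/2)] = +1.8102, Δλ = -1.6150 → C = 318.26°
d = R·|Δφ| / |cos C| = 3441·1.52699 / 0.74619 = 7042 nmi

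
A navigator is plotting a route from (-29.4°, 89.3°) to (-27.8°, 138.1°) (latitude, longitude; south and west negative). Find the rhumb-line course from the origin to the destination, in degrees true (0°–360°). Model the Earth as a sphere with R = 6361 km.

87.9°

Δψ = ln[tan(π/4+φ₂/2)/tan(π/4+φ₁/2)] = +0.0318
Δλ = +0.8517 rad (taken the short way round)
course = atan2(Δλ, Δψ) = 87.86°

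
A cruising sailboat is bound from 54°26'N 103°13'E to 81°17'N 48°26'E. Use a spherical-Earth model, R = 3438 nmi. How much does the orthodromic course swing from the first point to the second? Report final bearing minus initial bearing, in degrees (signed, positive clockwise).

At departure: θ₁ = atan2(sin Δλ cos φ₂, cos φ₁ sin φ₂ − sin φ₁ cos φ₂ cos Δλ) = 346.19°
At arrival: θ₂ = atan2(sin Δλ cos φ₁, −cos φ₂ sin φ₁ + sin φ₂ cos φ₁ cos Δλ) = 293.67°
Δθ = θ₂ − θ₁ = -52.5°

-52.5°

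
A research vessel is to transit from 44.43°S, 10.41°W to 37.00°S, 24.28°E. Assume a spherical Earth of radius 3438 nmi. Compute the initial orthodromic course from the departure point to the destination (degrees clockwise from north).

86.2°

N = sin Δλ·cos φ₂ = +0.4545;  D = cos φ₁ sin φ₂ − sin φ₁ cos φ₂ cos Δλ = +0.0299
initial course = atan2(N, D) = 86.23°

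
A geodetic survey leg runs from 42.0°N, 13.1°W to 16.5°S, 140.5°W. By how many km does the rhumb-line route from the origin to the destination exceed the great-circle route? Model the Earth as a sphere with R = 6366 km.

Great circle: cos σ = sin φ₁ sin φ₂ + cos φ₁ cos φ₂ cos Δλ,  σ = 2.2431 rad → d_gc = 14279.9 km
Rhumb line: Δψ = -1.1012, q = Δφ/Δψ = 0.9272, d_rh = R√(Δφ²+q²Δλ²) = 14645.6 km
Excess = 14645.6 − 14279.9 = 365.7 ≈ 366 km

366 km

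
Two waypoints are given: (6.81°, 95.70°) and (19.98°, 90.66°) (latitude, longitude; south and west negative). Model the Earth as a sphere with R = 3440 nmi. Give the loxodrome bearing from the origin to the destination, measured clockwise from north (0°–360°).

Meridional parts: M(φ₁)=+0.1191, M(φ₂)=+0.3560 → ΔM = +0.2369;  Δλ = -0.0880 rad
tan C = Δλ / ΔM = -0.3714 → C = 339.63°

339.6°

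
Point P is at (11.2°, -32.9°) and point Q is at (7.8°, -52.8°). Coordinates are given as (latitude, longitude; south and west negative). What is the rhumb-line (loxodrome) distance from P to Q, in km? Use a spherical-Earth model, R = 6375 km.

Δψ = ln[tan(π/4+φ₂/2)/tan(π/4+φ₁/2)] = -0.0602;  Δφ = -0.0593 rad,  Δλ = -0.3473 rad
q = Δφ/Δψ = 0.9861
d = R·√(Δφ² + q²Δλ²) = 6375·0.34761 = 2216 km

2216 km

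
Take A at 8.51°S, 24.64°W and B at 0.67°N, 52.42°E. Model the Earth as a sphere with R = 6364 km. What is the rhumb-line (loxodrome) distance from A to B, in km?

Δψ = ln[tan(π/4+φ₂/2)/tan(π/4+φ₁/2)] = +0.1608;  Δφ = +0.1602 rad,  Δλ = +1.3450 rad
q = Δφ/Δψ = 0.9966
d = R·√(Δφ² + q²Δλ²) = 6364·1.34990 = 8591 km

8591 km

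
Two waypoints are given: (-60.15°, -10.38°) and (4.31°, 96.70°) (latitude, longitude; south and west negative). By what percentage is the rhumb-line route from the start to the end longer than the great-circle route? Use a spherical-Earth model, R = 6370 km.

5.3%

Great circle: σ = 1.7833 rad → d_gc = Rσ = 11359.9 km
Rhumb: Δφ = +1.1250, Δλ = +1.8689, Δψ = +1.3975, q = Δφ/Δψ = 0.8050 → d_rh = R√(Δφ²+q²Δλ²) = 11967.0 km
Excess = (11967.0 − 11359.9) / 11359.9 = 607.1 / 11359.9 = 5.34% ≈ 5.3%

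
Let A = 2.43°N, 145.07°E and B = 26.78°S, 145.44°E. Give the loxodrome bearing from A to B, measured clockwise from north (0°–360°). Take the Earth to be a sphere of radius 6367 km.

Δψ = ln[tan(π/4+φ₂/2)/tan(π/4+φ₁/2)] = -0.5278
Δλ = +0.0065 rad (taken the short way round)
course = atan2(Δλ, Δψ) = 179.30°

179.3°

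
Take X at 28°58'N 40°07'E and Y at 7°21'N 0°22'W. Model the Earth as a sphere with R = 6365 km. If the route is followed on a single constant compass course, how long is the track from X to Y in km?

4875 km

Δψ = ln[tan(π/4+φ₂/2)/tan(π/4+φ₁/2)] = -0.4000;  Δφ = -0.3773 rad,  Δλ = -0.7066 rad
q = Δφ/Δψ = 0.9433
d = R·√(Δφ² + q²Δλ²) = 6365·0.76589 = 4875 km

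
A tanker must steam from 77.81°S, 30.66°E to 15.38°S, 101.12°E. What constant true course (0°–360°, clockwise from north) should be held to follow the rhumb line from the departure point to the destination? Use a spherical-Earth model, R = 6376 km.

Meridional parts: M(φ₁)=-2.2370, M(φ₂)=-0.2717 → ΔM = +1.9653;  Δλ = +1.2298 rad
tan C = Δλ / ΔM = +0.6257 → C = 32.04°

32.0°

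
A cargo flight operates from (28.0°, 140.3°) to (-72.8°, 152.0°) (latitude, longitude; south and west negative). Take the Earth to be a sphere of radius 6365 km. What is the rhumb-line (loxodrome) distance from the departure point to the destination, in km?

Rhumb course C = atan2(Δλ, Δψ) with Δψ = ln[tan(π/4+φ₂/2)/tan(π/4+φ₁/2)] = -2.3983, Δλ = +0.2042 → C = 175.13°
d = R·|Δφ| / |cos C| = 6365·1.75929 / 0.99639 = 11238 km

11238 km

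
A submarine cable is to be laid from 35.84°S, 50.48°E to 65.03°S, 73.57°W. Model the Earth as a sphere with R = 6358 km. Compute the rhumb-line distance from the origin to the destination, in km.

Δψ = ln[tan(π/4+φ₂/2)/tan(π/4+φ₁/2)] = -0.8369;  Δφ = -0.5095 rad,  Δλ = -2.1651 rad
q = Δφ/Δψ = 0.6088
d = R·√(Δφ² + q²Δλ²) = 6358·1.41308 = 8984 km

8984 km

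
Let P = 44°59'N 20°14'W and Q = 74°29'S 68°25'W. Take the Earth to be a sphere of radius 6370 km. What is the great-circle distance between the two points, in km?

cos σ = sin φ₁ sin φ₂ + cos φ₁ cos φ₂ cos Δλ
      = sin(44.98°)sin(-74.48°) + cos(44.98°)cos(-74.48°)cos(-48.18°) = -0.5550
σ = 123.709° → d = Rσ = 6370·2.15913 = 13754 km

13754 km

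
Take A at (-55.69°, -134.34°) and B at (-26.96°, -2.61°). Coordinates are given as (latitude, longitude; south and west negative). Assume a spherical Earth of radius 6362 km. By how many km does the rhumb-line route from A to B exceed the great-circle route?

Great circle: cos σ = sin φ₁ sin φ₂ + cos φ₁ cos φ₂ cos Δλ,  σ = 1.5307 rad → d_gc = 9738.4 km
Rhumb line: Δψ = +0.6865, q = Δφ/Δψ = 0.7304, d_rh = R√(Δφ²+q²Δλ²) = 11150.2 km
Excess = 11150.2 − 9738.4 = 1411.8 ≈ 1412 km

1412 km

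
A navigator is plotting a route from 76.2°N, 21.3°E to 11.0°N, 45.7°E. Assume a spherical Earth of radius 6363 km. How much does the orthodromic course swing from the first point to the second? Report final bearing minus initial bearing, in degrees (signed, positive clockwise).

+20.1°

Initial bearing θ₁ = atan2(sin Δλ cos φ₂, cos φ₁ sin φ₂ − sin φ₁ cos φ₂ cos Δλ) = 153.76°
Final bearing θ₂ = (initial bearing from the destination back to the start) + 180° = 173.83°
Δθ = θ₂ − θ₁ = +20.1°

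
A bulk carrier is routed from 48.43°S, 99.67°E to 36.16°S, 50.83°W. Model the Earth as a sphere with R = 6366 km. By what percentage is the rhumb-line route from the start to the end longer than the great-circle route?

Great circle: σ = 1.5956 rad → d_gc = Rσ = 10157.8 km
Rhumb: Δφ = +0.2142, Δλ = -2.6267, Δψ = +0.2910, q = Δφ/Δψ = 0.7359 → d_rh = R√(Δφ²+q²Δλ²) = 12381.1 km
Excess = (12381.1 − 10157.8) / 10157.8 = 2223.3 / 10157.8 = 21.89% ≈ 21.9%

21.9%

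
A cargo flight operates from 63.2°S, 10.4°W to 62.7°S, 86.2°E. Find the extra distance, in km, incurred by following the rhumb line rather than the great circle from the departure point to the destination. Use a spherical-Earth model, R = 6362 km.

Great circle: cos σ = sin φ₁ sin φ₂ + cos φ₁ cos φ₂ cos Δλ,  σ = 0.6929 rad → d_gc = 4408.2 km
Rhumb line: Δψ = +0.0192, q = Δφ/Δψ = 0.4548, d_rh = R√(Δφ²+q²Δλ²) = 4878.1 km
Excess = 4878.1 − 4408.2 = 469.9 ≈ 470 km

470 km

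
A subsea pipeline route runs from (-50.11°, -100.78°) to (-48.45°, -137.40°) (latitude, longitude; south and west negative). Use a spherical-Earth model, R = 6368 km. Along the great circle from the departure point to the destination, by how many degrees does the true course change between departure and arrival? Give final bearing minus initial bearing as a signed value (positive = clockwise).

+28.2°

Initial bearing θ₁ = atan2(sin Δλ cos φ₂, cos φ₁ sin φ₂ − sin φ₁ cos φ₂ cos Δλ) = 259.76°
Final bearing θ₂ = (initial bearing from the destination back to the start) + 180° = 287.92°
Δθ = θ₂ − θ₁ = +28.2°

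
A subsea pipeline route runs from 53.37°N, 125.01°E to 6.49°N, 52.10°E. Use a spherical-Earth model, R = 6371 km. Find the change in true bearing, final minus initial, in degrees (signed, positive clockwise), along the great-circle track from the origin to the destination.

-43.8°

At departure: θ₁ = atan2(sin Δλ cos φ₂, cos φ₁ sin φ₂ − sin φ₁ cos φ₂ cos Δλ) = 260.03°
At arrival: θ₂ = atan2(sin Δλ cos φ₁, −cos φ₂ sin φ₁ + sin φ₂ cos φ₁ cos Δλ) = 216.26°
Δθ = θ₂ − θ₁ = -43.8°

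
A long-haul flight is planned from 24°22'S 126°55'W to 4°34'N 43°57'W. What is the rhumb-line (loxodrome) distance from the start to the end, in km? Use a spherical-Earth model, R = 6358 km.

Rhumb course C = atan2(Δλ, Δψ) with Δψ = ln[tan(π/4+φ₂/2)/tan(π/4+φ₁/2)] = +0.5185, Δλ = +1.4480 → C = 70.30°
d = R·|Δφ| / |cos C| = 6358·0.50498 / 0.33711 = 9524 km

9524 km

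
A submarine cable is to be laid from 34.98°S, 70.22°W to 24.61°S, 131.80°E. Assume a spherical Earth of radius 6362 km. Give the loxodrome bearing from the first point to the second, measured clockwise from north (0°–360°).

274.3°

Δψ = ln[tan(π/4+φ₂/2)/tan(π/4+φ₁/2)] = +0.2090
Δλ = -2.7573 rad (taken the short way round)
course = atan2(Δλ, Δψ) = 274.34°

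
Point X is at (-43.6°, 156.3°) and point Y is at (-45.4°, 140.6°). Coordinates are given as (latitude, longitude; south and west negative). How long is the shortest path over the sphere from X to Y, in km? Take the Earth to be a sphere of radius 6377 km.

1260 km

Haversine: a = sin²(Δφ/2)+cos φ₁ cos φ₂ sin²(Δλ/2) = 0.00973;  σ = 2·atan2(√a,√(1−a))
σ = 11.323° → d = Rσ = 6377·0.19762 = 1260 km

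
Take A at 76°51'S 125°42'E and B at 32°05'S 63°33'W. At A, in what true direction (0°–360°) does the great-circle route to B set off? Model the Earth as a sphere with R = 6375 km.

θ = atan2( sin Δλ·cos φ₂ ,  cos φ₁ sin φ₂ − sin φ₁ cos φ₂ cos Δλ )
  = atan2(+0.1362, -0.9352) = 171.71°

171.7°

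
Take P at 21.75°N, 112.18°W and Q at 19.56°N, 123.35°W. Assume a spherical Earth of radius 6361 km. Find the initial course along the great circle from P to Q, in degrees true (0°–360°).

260.2°

θ = atan2( sin Δλ·cos φ₂ ,  cos φ₁ sin φ₂ − sin φ₁ cos φ₂ cos Δλ )
  = atan2(-0.1825, -0.0316) = 260.18°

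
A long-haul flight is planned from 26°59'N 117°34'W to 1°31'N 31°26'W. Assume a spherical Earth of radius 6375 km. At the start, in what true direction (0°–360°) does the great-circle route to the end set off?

N = sin Δλ·cos φ₂ = +0.9974;  D = cos φ₁ sin φ₂ − sin φ₁ cos φ₂ cos Δλ = -0.0070
initial course = atan2(N, D) = 90.40°

90.4°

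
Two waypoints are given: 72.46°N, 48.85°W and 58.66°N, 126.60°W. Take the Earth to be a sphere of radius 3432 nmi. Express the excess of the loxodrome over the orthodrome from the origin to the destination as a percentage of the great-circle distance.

Great circle: σ = 0.5593 rad → d_gc = Rσ = 1919.4 nmi
Rhumb: Δφ = -0.2409, Δλ = -1.3570, Δψ = -0.5979, q = Δφ/Δψ = 0.4028 → d_rh = R√(Δφ²+q²Δλ²) = 2050.0 nmi
Excess = (2050.0 − 1919.4) / 1919.4 = 130.6 / 1919.4 = 6.80% ≈ 6.8%

6.8%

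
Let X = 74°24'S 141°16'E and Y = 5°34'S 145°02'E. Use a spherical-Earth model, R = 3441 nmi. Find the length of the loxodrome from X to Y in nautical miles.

Rhumb course C = atan2(Δλ, Δψ) with Δψ = ln[tan(π/4+φ₂/2)/tan(π/4+φ₁/2)] = +1.8906, Δλ = +0.0657 → C = 1.99°
d = R·|Δφ| / |cos C| = 3441·1.20137 / 0.99940 = 4136 nmi

4136 nmi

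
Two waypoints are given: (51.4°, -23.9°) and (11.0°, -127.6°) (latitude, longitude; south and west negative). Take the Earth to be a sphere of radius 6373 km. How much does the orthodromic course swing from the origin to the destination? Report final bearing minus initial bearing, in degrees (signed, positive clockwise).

-70.2°

Initial bearing θ₁ = atan2(sin Δλ cos φ₂, cos φ₁ sin φ₂ − sin φ₁ cos φ₂ cos Δλ) = 287.50°
Final bearing θ₂ = (initial bearing from the destination back to the start) + 180° = 217.31°
Δθ = θ₂ − θ₁ = -70.2°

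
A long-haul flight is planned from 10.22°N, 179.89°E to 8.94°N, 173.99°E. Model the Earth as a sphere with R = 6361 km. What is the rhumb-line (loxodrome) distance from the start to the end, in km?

661 km

Δψ = ln[tan(π/4+φ₂/2)/tan(π/4+φ₁/2)] = -0.0227;  Δφ = -0.0223 rad,  Δλ = -0.1030 rad
q = Δφ/Δψ = 0.9860
d = R·√(Δφ² + q²Δλ²) = 6361·0.10396 = 661 km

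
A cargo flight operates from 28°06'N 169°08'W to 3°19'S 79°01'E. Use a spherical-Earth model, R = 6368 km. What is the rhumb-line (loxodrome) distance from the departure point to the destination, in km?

12472 km

Rhumb course C = atan2(Δλ, Δψ) with Δψ = ln[tan(π/4+φ₂/2)/tan(π/4+φ₁/2)] = -0.5693, Δλ = -1.9522 → C = 253.74°
d = R·|Δφ| / |cos C| = 6368·0.54832 / 0.27996 = 12472 km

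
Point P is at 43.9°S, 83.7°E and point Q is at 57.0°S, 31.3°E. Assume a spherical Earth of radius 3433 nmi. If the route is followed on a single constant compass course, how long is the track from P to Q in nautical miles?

2132 nmi

Δψ = ln[tan(π/4+φ₂/2)/tan(π/4+φ₁/2)] = -0.3622;  Δφ = -0.2286 rad,  Δλ = -0.9146 rad
q = Δφ/Δψ = 0.6313
d = R·√(Δφ² + q²Δλ²) = 3433·0.62094 = 2132 nmi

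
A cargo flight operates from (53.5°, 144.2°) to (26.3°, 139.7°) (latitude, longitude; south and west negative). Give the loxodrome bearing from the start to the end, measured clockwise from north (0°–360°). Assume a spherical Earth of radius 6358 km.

Meridional parts: M(φ₁)=+1.1094, M(φ₂)=+0.4760 → ΔM = -0.6334;  Δλ = -0.0785 rad
tan C = Δλ / ΔM = +0.1240 → C = 187.07°

187.1°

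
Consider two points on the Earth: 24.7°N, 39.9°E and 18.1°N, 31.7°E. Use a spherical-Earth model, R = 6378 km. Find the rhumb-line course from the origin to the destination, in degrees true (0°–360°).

229.1°

Δψ = ln[tan(π/4+φ₂/2)/tan(π/4+φ₁/2)] = -0.1238
Δλ = -0.1431 rad (taken the short way round)
course = atan2(Δλ, Δψ) = 229.14°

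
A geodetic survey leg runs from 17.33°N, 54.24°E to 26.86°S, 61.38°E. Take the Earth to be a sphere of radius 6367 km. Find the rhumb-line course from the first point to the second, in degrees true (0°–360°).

Δψ = ln[tan(π/4+φ₂/2)/tan(π/4+φ₁/2)] = -0.7942
Δλ = +0.1246 rad (taken the short way round)
course = atan2(Δλ, Δψ) = 171.08°

171.1°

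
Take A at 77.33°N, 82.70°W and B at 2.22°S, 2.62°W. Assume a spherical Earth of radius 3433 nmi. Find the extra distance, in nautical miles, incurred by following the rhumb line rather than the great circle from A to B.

Great circle: cos σ = sin φ₁ sin φ₂ + cos φ₁ cos φ₂ cos Δλ,  σ = 1.5708 rad → d_gc = 5392.7 nmi
Rhumb line: Δψ = -2.2368, q = Δφ/Δψ = 0.6207, d_rh = R√(Δφ²+q²Δλ²) = 5620.4 nmi
Excess = 5620.4 − 5392.7 = 227.7 ≈ 228 nmi

228 nmi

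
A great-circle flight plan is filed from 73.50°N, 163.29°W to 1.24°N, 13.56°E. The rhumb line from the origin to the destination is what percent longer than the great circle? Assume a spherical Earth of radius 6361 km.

Great circle: σ = 1.8367 rad → d_gc = Rσ = 11683.2 km
Rhumb: Δφ = -1.2612, Δλ = +3.0866, Δψ = -1.9094, q = Δφ/Δψ = 0.6605 → d_rh = R√(Δφ²+q²Δλ²) = 15249.0 km
Excess = (15249.0 − 11683.2) / 11683.2 = 3565.8 / 11683.2 = 30.52% ≈ 30.5%

30.5%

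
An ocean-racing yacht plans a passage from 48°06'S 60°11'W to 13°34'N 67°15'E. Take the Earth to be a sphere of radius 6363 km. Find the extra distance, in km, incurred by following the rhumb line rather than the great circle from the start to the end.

Great circle: cos σ = sin φ₁ sin φ₂ + cos φ₁ cos φ₂ cos Δλ,  σ = 2.1763 rad → d_gc = 13848.0 km
Rhumb line: Δψ = +1.1991, q = Δφ/Δψ = 0.8976, d_rh = R√(Δφ²+q²Δλ²) = 14431.1 km
Excess = 14431.1 − 13848.0 = 583.1 ≈ 583 km

583 km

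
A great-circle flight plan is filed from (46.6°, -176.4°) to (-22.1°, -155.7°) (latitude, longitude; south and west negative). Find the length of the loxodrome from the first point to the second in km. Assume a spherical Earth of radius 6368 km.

7918 km

Δψ = ln[tan(π/4+φ₂/2)/tan(π/4+φ₁/2)] = -1.3171;  Δφ = -1.1990 rad,  Δλ = +0.3613 rad
q = Δφ/Δψ = 0.9104
d = R·√(Δφ² + q²Δλ²) = 6368·1.24333 = 7918 km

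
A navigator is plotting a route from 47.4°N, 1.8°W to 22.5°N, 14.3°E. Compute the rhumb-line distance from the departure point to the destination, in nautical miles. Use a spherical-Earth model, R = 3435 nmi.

1684 nmi

Δψ = ln[tan(π/4+φ₂/2)/tan(π/4+φ₁/2)] = -0.5387;  Δφ = -0.4346 rad,  Δλ = +0.2810 rad
q = Δφ/Δψ = 0.8067
d = R·√(Δφ² + q²Δλ²) = 3435·0.49016 = 1684 nmi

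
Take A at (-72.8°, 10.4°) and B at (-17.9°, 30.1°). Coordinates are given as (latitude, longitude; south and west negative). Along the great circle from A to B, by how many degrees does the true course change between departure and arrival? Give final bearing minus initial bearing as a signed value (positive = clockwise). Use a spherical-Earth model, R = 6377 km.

-15.8°

At departure: θ₁ = atan2(sin Δλ cos φ₂, cos φ₁ sin φ₂ − sin φ₁ cos φ₂ cos Δλ) = 22.75°
At arrival: θ₂ = atan2(sin Δλ cos φ₁, −cos φ₂ sin φ₁ + sin φ₂ cos φ₁ cos Δλ) = 6.90°
Δθ = θ₂ − θ₁ = -15.8°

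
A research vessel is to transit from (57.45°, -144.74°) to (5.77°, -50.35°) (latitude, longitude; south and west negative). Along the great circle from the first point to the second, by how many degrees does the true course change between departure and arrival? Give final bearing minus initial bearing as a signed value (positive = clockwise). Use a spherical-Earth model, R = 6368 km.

+64.3°

At departure: θ₁ = atan2(sin Δλ cos φ₂, cos φ₁ sin φ₂ − sin φ₁ cos φ₂ cos Δλ) = 83.20°
At arrival: θ₂ = atan2(sin Δλ cos φ₁, −cos φ₂ sin φ₁ + sin φ₂ cos φ₁ cos Δλ) = 147.52°
Δθ = θ₂ − θ₁ = +64.3°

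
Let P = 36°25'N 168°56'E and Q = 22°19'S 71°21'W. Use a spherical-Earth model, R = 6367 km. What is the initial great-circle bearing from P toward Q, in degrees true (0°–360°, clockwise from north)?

N = sin Δλ·cos φ₂ = +0.8034;  D = cos φ₁ sin φ₂ − sin φ₁ cos φ₂ cos Δλ = -0.0333
initial course = atan2(N, D) = 92.38°

92.4°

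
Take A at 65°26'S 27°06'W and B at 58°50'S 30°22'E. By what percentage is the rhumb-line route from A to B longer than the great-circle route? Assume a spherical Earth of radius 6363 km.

3.4%

Great circle: σ = 0.4648 rad → d_gc = Rσ = 2957.4 km
Rhumb: Δφ = +0.1152, Δλ = +1.0030, Δψ = +0.2476, q = Δφ/Δψ = 0.4653 → d_rh = R√(Δφ²+q²Δλ²) = 3058.7 km
Excess = (3058.7 − 2957.4) / 2957.4 = 101.3 / 2957.4 = 3.43% ≈ 3.4%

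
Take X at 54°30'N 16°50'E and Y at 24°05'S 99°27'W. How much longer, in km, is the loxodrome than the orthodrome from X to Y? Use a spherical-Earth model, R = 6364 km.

Great circle: cos σ = sin φ₁ sin φ₂ + cos φ₁ cos φ₂ cos Δλ,  σ = 2.1736 rad → d_gc = 13832.9 km
Rhumb line: Δψ = -1.5724, q = Δφ/Δψ = 0.8723, d_rh = R√(Δφ²+q²Δλ²) = 14251.6 km
Excess = 14251.6 − 13832.9 = 418.7 ≈ 419 km

419 km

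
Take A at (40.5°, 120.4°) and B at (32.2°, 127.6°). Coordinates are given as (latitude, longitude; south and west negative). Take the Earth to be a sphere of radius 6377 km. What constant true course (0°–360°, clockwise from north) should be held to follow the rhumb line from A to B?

Meridional parts: M(φ₁)=+0.7743, M(φ₂)=+0.5942 → ΔM = -0.1802;  Δλ = +0.1257 rad
tan C = Δλ / ΔM = -0.6974 → C = 145.11°

145.1°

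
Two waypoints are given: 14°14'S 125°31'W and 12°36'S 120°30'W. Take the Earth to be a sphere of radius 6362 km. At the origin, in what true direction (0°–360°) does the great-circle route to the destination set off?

72.1°

N = sin Δλ·cos φ₂ = +0.0853;  D = cos φ₁ sin φ₂ − sin φ₁ cos φ₂ cos Δλ = +0.0276
initial course = atan2(N, D) = 72.09°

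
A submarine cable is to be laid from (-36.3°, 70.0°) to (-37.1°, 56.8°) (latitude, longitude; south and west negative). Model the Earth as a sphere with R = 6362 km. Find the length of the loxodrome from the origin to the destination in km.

1178 km

Δψ = ln[tan(π/4+φ₂/2)/tan(π/4+φ₁/2)] = -0.0174;  Δφ = -0.0140 rad,  Δλ = -0.2304 rad
q = Δφ/Δψ = 0.8018
d = R·√(Δφ² + q²Δλ²) = 6362·0.18524 = 1178 km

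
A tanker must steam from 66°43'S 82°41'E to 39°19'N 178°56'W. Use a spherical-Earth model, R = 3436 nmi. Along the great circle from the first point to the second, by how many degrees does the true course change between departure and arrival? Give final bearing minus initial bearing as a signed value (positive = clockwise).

Initial bearing θ₁ = atan2(sin Δλ cos φ₂, cos φ₁ sin φ₂ − sin φ₁ cos φ₂ cos Δλ) = 79.14°
Final bearing θ₂ = (initial bearing from the destination back to the start) + 180° = 30.12°
Δθ = θ₂ − θ₁ = -49.0°

-49.0°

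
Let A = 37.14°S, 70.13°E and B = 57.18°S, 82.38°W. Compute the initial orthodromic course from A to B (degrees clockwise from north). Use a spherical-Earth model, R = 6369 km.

N = sin Δλ·cos φ₂ = -0.2502;  D = cos φ₁ sin φ₂ − sin φ₁ cos φ₂ cos Δλ = -0.9602
initial course = atan2(N, D) = 194.60°

194.6°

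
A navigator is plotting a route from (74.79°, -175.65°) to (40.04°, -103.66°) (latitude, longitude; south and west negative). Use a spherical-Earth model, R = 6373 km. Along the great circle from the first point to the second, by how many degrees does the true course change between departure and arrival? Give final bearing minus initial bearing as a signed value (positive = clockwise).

+65.3°

At departure: θ₁ = atan2(sin Δλ cos φ₂, cos φ₁ sin φ₂ − sin φ₁ cos φ₂ cos Δλ) = 94.68°
At arrival: θ₂ = atan2(sin Δλ cos φ₁, −cos φ₂ sin φ₁ + sin φ₂ cos φ₁ cos Δλ) = 160.03°
Δθ = θ₂ − θ₁ = +65.3°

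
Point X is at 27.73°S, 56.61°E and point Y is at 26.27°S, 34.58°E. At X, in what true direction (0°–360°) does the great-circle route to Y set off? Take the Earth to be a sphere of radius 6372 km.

θ = atan2( sin Δλ·cos φ₂ ,  cos φ₁ sin φ₂ − sin φ₁ cos φ₂ cos Δλ )
  = atan2(-0.3364, -0.0050) = 269.15°

269.2°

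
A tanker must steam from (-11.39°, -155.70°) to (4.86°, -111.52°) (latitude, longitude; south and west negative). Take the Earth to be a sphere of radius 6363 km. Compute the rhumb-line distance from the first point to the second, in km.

5205 km

Rhumb course C = atan2(Δλ, Δψ) with Δψ = ln[tan(π/4+φ₂/2)/tan(π/4+φ₁/2)] = +0.2850, Δλ = +0.7711 → C = 69.71°
d = R·|Δφ| / |cos C| = 6363·0.28362 / 0.34673 = 5205 km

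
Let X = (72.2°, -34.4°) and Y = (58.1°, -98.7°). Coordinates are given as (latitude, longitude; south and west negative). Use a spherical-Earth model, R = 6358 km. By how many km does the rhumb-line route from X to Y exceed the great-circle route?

Great circle: cos σ = sin φ₁ sin φ₂ + cos φ₁ cos φ₂ cos Δλ,  σ = 0.4983 rad → d_gc = 3168.3 km
Rhumb line: Δψ = -0.6016, q = Δφ/Δψ = 0.4090, d_rh = R√(Δφ²+q²Δλ²) = 3311.6 km
Excess = 3311.6 − 3168.3 = 143.3 ≈ 143 km

143 km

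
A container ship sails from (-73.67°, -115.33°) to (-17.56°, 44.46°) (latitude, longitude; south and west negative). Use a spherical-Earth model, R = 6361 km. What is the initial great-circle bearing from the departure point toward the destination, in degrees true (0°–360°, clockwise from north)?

160.8°

N = sin Δλ·cos φ₂ = +0.3294;  D = cos φ₁ sin φ₂ − sin φ₁ cos φ₂ cos Δλ = -0.9434
initial course = atan2(N, D) = 160.76°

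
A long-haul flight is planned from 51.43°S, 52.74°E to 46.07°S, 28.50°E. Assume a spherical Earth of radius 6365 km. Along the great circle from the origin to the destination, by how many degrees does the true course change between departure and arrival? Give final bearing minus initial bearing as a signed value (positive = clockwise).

+18.4°

Initial bearing θ₁ = atan2(sin Δλ cos φ₂, cos φ₁ sin φ₂ − sin φ₁ cos φ₂ cos Δλ) = 279.09°
Final bearing θ₂ = (initial bearing from the destination back to the start) + 180° = 297.46°
Δθ = θ₂ − θ₁ = +18.4°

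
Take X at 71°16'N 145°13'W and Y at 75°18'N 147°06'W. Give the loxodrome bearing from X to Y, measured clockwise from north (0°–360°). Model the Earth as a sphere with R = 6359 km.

Δψ = ln[tan(π/4+φ₂/2)/tan(π/4+φ₁/2)] = +0.2459
Δλ = -0.0329 rad (taken the short way round)
course = atan2(Δλ, Δψ) = 352.39°

352.4°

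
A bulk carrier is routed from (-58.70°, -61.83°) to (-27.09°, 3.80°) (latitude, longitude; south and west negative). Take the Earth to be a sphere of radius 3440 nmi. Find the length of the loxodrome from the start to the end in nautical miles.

3369 nmi

Δψ = ln[tan(π/4+φ₂/2)/tan(π/4+φ₁/2)] = +0.7810;  Δφ = +0.5517 rad,  Δλ = +1.1455 rad
q = Δφ/Δψ = 0.7064
d = R·√(Δφ² + q²Δλ²) = 3440·0.97937 = 3369 nmi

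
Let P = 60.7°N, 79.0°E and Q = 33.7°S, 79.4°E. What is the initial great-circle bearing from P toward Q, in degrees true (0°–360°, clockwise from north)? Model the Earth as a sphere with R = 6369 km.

θ = atan2( sin Δλ·cos φ₂ ,  cos φ₁ sin φ₂ − sin φ₁ cos φ₂ cos Δλ )
  = atan2(+0.0058, -0.9970) = 179.67°

179.7°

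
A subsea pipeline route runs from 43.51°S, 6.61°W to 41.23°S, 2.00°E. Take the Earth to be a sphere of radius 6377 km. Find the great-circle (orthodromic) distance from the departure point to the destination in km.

752 km

Haversine: a = sin²(Δφ/2)+cos φ₁ cos φ₂ sin²(Δλ/2) = 0.00347;  σ = 2·atan2(√a,√(1−a))
σ = 6.753° → d = Rσ = 6377·0.11787 = 752 km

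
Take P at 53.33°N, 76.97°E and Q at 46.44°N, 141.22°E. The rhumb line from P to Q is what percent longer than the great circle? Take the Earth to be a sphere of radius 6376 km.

3.3%

Great circle: σ = 0.7074 rad → d_gc = Rσ = 4510.6 km
Rhumb: Δφ = -0.1203, Δλ = +1.1214, Δψ = -0.1871, q = Δφ/Δψ = 0.6428 → d_rh = R√(Δφ²+q²Δλ²) = 4659.7 km
Excess = (4659.7 − 4510.6) / 4510.6 = 149.1 / 4510.6 = 3.31% ≈ 3.3%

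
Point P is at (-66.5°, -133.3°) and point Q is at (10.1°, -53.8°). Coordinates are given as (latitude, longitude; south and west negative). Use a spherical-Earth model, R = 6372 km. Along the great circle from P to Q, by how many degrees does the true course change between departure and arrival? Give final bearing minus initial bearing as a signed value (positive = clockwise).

-53.2°

Initial bearing θ₁ = atan2(sin Δλ cos φ₂, cos φ₁ sin φ₂ − sin φ₁ cos φ₂ cos Δλ) = 76.38°
Final bearing θ₂ = (initial bearing from the destination back to the start) + 180° = 23.18°
Δθ = θ₂ − θ₁ = -53.2°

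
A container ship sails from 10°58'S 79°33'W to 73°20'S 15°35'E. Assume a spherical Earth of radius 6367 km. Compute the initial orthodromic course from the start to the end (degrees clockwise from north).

N = sin Δλ·cos φ₂ = +0.2857;  D = cos φ₁ sin φ₂ − sin φ₁ cos φ₂ cos Δλ = -0.9454
initial course = atan2(N, D) = 163.19°

163.2°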